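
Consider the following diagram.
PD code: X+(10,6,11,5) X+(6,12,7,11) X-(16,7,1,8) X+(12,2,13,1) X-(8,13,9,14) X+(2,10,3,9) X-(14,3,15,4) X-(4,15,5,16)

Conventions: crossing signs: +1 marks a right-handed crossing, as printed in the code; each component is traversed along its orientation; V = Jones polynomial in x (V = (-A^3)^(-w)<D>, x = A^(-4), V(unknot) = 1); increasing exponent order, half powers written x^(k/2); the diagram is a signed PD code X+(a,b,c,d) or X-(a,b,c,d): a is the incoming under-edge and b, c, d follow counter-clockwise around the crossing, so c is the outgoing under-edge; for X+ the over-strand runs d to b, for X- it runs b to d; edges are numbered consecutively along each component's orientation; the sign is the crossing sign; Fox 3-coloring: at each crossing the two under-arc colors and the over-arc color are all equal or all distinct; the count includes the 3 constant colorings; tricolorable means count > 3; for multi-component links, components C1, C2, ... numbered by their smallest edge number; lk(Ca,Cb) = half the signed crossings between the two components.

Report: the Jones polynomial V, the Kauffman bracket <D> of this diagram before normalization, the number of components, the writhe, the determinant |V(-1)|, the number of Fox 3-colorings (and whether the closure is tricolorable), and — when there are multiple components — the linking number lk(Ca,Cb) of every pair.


Jones polynomial: V(x) = x^-4 - 3x^-3 + 5x^-2 - 6x^-1 + 7 - 6x + 5x^2 - 3x^3 + x^4
<D> = A^-16 - 3A^-12 + 5A^-8 - 6A^-4 + 7 - 6A^4 + 5A^8 - 3A^12 + A^16; writhe 0
components 1, writhe 0 (8 crossings)
3-colorings: 3 of 3^8, det 37 — not tricolorable
note: w = 0 (over 8 crossings) is diagram-only; (-A^3)^(0) removes it from V


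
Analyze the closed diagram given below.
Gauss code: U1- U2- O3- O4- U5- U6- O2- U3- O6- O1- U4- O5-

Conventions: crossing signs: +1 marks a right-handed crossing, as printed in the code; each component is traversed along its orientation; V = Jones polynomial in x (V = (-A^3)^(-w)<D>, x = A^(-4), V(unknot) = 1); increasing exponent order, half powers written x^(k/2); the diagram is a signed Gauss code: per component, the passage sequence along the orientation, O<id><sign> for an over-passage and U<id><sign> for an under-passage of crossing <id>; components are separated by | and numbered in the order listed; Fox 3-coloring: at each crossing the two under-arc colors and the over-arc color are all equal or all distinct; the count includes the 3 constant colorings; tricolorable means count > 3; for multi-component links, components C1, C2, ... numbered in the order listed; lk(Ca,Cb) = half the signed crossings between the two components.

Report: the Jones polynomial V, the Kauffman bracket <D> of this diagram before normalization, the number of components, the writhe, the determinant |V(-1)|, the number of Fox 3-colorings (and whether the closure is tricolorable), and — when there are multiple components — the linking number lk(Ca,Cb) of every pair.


V(x) = -x^-7 + x^-6 - x^-5 + x^-4 + x^-2
bracket: A^-10 + A^-2 - A^2 + A^6 - A^10, w = -6
1 component, writhe -6, over 6 crossings
det 5, colorings 3 of 3^6 — not tricolorable
observation: w = -6 (over 6 crossings) is diagram-only; (-A^3)^(6) removes it from V


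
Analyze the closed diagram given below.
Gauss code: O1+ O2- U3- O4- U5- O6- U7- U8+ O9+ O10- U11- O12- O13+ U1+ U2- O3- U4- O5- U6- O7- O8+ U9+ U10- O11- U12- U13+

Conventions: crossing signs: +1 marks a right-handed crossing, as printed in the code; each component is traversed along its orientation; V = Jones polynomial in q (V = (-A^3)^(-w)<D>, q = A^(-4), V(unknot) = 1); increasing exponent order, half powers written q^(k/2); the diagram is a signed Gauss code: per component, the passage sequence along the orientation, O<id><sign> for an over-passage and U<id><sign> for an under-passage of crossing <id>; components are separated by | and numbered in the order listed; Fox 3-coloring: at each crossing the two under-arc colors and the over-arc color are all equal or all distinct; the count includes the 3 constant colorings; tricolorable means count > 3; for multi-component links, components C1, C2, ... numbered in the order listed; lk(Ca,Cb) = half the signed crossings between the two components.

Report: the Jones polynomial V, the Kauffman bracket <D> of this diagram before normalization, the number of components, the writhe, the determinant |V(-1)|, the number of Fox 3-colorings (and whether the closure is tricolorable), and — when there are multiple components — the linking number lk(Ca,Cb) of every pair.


V(q) = -q^-7 + q^-6 - q^-5 + q^-4 + q^-2
bracket: -A^-7 - A + A^5 - A^9 + A^13, w = -5
1 component, writhe -5, over 13 crossings
det 5, colorings 3 of 3^13 — not tricolorable
observation: w = -5 shifts under R1 moves; the (-A^3)^(5) factor cancels that in V


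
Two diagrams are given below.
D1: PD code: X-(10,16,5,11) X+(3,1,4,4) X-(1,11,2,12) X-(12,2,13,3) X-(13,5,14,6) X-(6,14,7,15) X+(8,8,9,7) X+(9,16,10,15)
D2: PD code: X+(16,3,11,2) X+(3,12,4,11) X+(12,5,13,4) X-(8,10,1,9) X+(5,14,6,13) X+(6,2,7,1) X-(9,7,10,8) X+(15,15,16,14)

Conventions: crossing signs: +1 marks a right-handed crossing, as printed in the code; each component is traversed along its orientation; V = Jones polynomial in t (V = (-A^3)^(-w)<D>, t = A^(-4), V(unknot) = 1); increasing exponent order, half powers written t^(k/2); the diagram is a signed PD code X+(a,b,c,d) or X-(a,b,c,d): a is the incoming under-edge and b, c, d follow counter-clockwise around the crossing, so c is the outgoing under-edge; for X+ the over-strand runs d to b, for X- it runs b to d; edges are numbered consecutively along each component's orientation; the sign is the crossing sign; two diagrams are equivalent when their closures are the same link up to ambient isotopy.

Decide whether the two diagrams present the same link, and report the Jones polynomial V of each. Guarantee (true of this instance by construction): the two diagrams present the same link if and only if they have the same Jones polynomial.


same link: no
V(D1) = t^-5 + 2t^-3 + t^-1  [8 crossings, <D> = A^-2 + 2A^6 + A^14, w = -2]
V(D2) = t^-1 + 2t - t^2 + 2t^3 - t^4 + t^5  (w +4, c 8, <D> = A^-8 - A^-4 + 2 - A^4 + 2A^8 + A^16)
note: comparing 2 Jones polynomials yields 2 groups


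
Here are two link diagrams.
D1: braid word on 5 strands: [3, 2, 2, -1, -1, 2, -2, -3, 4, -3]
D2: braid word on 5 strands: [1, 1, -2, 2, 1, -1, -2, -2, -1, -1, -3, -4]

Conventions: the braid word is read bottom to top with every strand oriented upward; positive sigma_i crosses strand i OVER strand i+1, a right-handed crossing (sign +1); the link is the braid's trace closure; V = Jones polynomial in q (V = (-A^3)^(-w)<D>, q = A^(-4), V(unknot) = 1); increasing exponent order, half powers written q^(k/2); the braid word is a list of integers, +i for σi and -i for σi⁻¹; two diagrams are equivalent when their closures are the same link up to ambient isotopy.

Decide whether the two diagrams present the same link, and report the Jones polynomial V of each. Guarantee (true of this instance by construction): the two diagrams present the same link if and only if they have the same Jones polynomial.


same link: no
V(D1) = q^-2 + 2 + q^2  [10 crossings, <D> = A^-8 + 2 + A^8, w = 0]
V(D2) = q^-3 + q^-2 + q^-1 + 1  [12 crossings, <D> = A^-12 + A^-8 + A^-4 + 1, w = -4]
insight: V(q) takes 2 values over 2 diagrams, fixing the grouping


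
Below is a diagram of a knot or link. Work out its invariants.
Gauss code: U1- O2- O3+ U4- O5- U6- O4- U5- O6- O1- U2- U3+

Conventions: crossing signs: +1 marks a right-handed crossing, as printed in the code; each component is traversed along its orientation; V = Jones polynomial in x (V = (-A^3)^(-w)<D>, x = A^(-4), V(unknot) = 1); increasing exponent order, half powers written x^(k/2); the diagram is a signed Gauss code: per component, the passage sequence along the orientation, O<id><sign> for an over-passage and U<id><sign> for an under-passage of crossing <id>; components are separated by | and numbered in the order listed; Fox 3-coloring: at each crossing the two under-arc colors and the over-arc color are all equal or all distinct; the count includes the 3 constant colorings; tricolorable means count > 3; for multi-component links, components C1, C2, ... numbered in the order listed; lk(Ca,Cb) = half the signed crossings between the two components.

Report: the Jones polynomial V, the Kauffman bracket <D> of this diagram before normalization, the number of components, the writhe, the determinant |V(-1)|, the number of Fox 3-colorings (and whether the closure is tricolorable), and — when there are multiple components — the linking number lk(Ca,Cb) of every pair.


V(x) = -x^-4 + x^-3 + x^-1
bracket: A^-8 + 1 - A^4, w = -4
1 component, writhe -4, over 6 crossings
det 3, colorings 9 of 3^6 — tricolorable
observation: |V(-1)| = 3: so tricolorable, since 3 divides 3


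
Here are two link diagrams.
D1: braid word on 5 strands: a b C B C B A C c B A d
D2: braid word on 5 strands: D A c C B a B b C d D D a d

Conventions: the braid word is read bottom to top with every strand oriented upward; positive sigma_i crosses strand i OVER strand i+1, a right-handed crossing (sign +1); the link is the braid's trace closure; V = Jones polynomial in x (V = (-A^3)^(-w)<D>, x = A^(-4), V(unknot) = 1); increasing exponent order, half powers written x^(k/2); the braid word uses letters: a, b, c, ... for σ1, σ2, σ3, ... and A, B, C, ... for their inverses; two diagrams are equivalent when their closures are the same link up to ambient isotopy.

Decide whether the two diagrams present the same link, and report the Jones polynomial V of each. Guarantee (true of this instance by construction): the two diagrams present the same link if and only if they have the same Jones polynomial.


same link: no
V(D1) = -x^-4 + x^-3 + x^-1  [12 crossings, <D> = A^-8 + 1 - A^4, w = -4]
V(D2) = 1  (w -2, c 14, <D> = A^-6)
note: 2 classes among 2 diagrams; unequal V(x) rules out equality


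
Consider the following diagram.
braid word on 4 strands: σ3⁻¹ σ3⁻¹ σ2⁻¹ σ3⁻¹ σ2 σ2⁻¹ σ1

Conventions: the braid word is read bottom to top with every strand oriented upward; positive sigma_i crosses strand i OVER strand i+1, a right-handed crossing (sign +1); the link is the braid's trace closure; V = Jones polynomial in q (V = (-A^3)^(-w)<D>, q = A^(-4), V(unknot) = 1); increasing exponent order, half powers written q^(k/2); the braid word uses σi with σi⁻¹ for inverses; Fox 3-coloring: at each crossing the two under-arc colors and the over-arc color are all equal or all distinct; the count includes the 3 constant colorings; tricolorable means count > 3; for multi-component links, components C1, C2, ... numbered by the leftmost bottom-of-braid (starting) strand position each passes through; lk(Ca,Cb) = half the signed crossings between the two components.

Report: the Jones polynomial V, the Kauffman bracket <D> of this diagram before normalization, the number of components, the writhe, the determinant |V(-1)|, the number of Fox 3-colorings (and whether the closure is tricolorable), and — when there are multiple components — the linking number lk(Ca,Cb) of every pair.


Jones polynomial: V(q) = -q^-4 + q^-3 + q^-1
<D> = -A^-5 - A^3 + A^7; writhe -3
components 1, writhe -3 (7 crossings)
3-colorings: 9 of 3^7, det 3 — tricolorable
note: |V(-1)| = 3: so tricolorable, since 3 divides 3


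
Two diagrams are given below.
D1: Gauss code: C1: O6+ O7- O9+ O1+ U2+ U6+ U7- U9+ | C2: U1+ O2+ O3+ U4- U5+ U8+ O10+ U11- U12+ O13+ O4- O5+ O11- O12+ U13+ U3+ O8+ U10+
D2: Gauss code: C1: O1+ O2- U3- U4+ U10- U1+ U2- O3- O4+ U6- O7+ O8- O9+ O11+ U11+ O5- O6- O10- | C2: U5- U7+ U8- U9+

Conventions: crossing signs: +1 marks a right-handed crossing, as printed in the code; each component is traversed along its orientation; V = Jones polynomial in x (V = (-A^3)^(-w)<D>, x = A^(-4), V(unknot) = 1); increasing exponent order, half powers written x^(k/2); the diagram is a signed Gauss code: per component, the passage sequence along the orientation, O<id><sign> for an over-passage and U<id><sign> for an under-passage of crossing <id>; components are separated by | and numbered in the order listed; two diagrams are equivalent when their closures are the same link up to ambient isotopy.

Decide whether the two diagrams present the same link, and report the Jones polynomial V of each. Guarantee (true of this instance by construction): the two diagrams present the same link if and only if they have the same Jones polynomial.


equivalent: no
D1 (bracket -A^-5 + A^-1 - A^3 + 2A^7 + A^15; 13 crossings at w = +7): V = -x^(3/2) - 2x^(7/2) + x^(9/2) - x^(11/2) + x^(13/2)
V(D2) = -x^(-1/2) - x^(1/2)  (w -1, c 11, <D> = A^-5 + A^-1)
key observation: comparing 2 Jones polynomials yields 2 groups


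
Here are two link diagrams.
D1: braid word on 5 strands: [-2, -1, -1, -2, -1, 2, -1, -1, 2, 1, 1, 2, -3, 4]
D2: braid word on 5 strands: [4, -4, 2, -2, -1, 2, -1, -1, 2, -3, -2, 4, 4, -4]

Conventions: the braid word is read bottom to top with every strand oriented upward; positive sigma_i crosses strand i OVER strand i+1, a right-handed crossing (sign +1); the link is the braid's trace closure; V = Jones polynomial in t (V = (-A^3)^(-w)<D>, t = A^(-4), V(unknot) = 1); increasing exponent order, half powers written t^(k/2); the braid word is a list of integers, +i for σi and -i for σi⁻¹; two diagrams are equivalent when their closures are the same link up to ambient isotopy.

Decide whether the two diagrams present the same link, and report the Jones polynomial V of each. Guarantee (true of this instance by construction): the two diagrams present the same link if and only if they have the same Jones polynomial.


equivalent: yes
V(D1) = -t^-4 + t^-3 + t^-1  (w -2, c 14, <D> = A^-2 + A^6 - A^10)
V(D2) = -t^-4 + t^-3 + t^-1  [14 crossings, <D> = A^-2 + A^6 - A^10, w = -2]
key observation: from 14 to 14 crossings by R-moves: one link, two diagrams


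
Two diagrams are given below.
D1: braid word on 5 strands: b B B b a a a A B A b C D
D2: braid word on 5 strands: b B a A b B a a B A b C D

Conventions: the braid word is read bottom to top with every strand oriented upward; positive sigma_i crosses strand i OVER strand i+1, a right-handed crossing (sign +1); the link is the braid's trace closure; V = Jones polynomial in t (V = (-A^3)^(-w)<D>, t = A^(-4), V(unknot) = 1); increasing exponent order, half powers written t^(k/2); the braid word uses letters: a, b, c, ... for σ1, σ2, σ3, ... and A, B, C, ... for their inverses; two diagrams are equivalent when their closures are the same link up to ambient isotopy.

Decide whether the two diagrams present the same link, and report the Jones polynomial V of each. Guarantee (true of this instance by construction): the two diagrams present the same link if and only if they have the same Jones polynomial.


equivalent: yes
V(D1) = -t^(1/2) - t^(5/2)  (w -1, c 13, <D> = A^-13 + A^-5)
V(D2) = -t^(1/2) - t^(5/2)  (w -1, c 13, <D> = A^-13 + A^-5)
why: D2 (13 crossings) and D1 (13) are Markov-related braid presentations


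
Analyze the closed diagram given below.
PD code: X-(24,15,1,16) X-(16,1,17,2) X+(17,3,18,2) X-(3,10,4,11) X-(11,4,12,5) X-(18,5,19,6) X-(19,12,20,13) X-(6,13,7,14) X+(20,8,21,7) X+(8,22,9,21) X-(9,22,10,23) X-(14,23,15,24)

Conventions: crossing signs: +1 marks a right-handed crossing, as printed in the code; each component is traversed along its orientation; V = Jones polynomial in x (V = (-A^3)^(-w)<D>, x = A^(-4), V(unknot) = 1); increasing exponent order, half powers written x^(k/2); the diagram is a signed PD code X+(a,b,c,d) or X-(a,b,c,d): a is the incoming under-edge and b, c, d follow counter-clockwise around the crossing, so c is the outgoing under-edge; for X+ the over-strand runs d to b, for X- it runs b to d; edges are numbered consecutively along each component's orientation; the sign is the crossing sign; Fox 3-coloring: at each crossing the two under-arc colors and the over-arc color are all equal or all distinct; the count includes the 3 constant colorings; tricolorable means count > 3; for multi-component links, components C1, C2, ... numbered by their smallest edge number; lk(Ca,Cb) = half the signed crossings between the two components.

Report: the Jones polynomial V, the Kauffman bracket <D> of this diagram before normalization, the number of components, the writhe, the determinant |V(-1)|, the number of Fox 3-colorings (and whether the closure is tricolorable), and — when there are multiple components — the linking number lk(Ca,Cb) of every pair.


V = x^-8 - 2x^-7 + x^-6 - 2x^-5 + 2x^-4 + x^-2
<D> = A^-10 + 2A^-2 - 2A^2 + A^6 - 2A^10 + A^14 (w = -6)
1 component over 12 crossings, w = -6
27 Fox colorings among 3^12, |V(-1)| = 9: tricolorable
why: V spans 6 powers of x: at least 6 crossings in any diagram


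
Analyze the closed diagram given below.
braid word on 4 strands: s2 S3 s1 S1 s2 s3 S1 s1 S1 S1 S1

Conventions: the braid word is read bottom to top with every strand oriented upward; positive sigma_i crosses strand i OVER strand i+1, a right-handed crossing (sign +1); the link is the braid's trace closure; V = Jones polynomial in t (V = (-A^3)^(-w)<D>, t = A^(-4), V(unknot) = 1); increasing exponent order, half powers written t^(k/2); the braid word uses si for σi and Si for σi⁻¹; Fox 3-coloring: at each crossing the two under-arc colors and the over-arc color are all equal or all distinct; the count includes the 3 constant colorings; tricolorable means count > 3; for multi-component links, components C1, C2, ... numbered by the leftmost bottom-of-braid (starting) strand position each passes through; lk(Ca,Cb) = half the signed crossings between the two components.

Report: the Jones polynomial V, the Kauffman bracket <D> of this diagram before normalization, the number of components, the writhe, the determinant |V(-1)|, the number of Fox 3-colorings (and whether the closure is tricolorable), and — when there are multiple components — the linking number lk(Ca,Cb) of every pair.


V(t) = -t^-4 + t^-3 + t^-1
bracket: -A - A^9 + A^13, w = -1
1 component, writhe -1, over 11 crossings
det 3, colorings 9 of 3^11 — tricolorable
observation: det 3 = |V(-1)|; divisible by 3, so tricolorable


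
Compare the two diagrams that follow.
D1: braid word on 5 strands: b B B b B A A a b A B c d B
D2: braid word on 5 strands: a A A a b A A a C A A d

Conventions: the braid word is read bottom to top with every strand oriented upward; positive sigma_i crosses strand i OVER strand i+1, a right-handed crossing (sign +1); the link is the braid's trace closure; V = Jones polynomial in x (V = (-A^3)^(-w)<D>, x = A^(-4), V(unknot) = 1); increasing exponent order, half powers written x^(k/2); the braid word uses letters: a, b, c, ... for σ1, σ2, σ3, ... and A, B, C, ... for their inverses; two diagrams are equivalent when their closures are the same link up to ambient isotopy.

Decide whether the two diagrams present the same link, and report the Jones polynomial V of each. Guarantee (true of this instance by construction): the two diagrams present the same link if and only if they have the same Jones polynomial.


equivalent: no
D1 (bracket A^-2 - A^2 + 2A^6 - A^10 + A^14 - A^18; 14 crossings at w = -2): V = -x^-6 + x^-5 - x^-4 + 2x^-3 - x^-2 + x^-1
V(D2) = -x^-4 + x^-3 + x^-1  (w -2, c 12, <D> = A^-2 + A^6 - A^10)
key observation: V(x) takes 2 values over 2 diagrams, fixing the grouping


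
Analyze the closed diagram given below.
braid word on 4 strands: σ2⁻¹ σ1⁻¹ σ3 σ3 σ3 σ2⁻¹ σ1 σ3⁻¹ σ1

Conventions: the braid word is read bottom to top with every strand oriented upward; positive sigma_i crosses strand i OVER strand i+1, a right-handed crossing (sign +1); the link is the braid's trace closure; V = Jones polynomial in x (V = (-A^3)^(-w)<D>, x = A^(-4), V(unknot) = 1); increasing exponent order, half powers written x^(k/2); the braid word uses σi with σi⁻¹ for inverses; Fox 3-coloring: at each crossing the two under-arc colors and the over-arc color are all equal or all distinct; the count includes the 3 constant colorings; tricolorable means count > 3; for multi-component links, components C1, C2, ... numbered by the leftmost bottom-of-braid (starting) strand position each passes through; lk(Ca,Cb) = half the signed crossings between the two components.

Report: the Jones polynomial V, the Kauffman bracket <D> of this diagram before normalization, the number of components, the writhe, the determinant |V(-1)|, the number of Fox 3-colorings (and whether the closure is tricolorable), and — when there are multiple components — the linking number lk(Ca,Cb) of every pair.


Jones polynomial: V(x) = x + x^3 - x^4
<D> = A^-13 - A^-9 - A^-1; writhe +1
components 1, writhe +1 (9 crossings)
3-colorings: 9 of 3^9, det 3 — tricolorable
note: the span of V is 3, forcing >= 3 crossings in any diagram


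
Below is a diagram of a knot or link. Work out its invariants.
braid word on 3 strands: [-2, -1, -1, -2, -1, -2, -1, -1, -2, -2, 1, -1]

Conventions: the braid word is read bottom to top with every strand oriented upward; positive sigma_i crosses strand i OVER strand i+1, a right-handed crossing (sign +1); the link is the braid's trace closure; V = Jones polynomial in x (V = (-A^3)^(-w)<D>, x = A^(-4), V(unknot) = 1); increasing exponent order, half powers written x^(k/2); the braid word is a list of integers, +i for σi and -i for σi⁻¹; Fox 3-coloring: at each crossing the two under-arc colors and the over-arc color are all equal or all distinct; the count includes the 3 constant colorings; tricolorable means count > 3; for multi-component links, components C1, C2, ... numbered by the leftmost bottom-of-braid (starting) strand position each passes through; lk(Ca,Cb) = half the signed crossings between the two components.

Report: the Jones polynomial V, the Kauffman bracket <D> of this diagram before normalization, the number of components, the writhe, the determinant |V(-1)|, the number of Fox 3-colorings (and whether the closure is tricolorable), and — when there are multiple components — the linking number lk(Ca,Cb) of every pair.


Jones polynomial: V(x) = -x^-12 + x^-11 - x^-10 + x^-9 - x^-8 + x^-6 + x^-4
<D> = A^-14 + A^-6 - A^2 + A^6 - A^10 + A^14 - A^18; writhe -10
components 1, writhe -10 (12 crossings)
3-colorings: 9 of 3^12, det 3 — tricolorable
note: det 3 = |V(-1)|; divisible by 3, so tricolorable


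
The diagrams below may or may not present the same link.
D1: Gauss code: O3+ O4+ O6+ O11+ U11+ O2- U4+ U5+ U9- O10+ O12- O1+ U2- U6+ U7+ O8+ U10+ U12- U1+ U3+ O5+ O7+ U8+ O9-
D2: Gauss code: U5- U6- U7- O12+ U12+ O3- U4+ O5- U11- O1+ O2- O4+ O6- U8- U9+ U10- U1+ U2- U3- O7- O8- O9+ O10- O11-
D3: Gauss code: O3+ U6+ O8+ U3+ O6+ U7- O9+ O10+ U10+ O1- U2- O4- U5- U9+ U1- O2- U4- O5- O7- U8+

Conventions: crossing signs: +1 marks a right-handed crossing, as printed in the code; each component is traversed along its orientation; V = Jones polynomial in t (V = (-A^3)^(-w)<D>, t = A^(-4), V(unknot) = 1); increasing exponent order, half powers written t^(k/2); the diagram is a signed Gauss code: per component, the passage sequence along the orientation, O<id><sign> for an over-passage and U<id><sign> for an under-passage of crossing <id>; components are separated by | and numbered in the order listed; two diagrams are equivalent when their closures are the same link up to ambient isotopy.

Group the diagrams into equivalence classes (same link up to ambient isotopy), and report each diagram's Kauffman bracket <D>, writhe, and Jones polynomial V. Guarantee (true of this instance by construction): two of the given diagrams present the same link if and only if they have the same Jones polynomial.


grouping into links: {D1} | {D2} | {D3}
V(D1) = t - t^2 + 2t^3 - t^4 + t^5 - t^6  (w +6, c 12, <D> = -A^-6 + A^-2 - A^2 + 2A^6 - A^10 + A^14)
D2 (bracket A^-8 - A^-4 + 2 - A^4 + A^8 - A^12; 12 crossings at w = -4): V = -t^-6 + t^-5 - t^-4 + 2t^-3 - t^-2 + t^-1
D3 (bracket -A^-12 + A^-8 - A^-4 + 3 - A^4 + A^8 - A^12; 10 crossings at w = 0): V = -t^-3 + t^-2 - t^-1 + 3 - t + t^2 - t^3
why: comparing 3 Jones polynomials yields 3 groups


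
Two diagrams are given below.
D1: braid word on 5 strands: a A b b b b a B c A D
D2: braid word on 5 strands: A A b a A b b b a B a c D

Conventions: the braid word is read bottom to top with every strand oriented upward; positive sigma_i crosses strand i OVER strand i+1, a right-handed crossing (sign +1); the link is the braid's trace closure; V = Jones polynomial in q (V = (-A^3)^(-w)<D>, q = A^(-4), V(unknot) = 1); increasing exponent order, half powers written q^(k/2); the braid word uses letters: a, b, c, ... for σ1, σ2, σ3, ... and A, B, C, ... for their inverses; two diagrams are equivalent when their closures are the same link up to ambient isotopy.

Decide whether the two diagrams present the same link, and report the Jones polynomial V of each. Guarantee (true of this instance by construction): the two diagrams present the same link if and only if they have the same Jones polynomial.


equivalent: yes
D1 (bracket A^-13 - A^-9 + A^-5 + A^3; 11 crossings at w = +3): V = -q^(3/2) - q^(7/2) + q^(9/2) - q^(11/2)
V(D2) = -q^(3/2) - q^(7/2) + q^(9/2) - q^(11/2)  (w +3, c 13, <D> = A^-13 - A^-9 + A^-5 + A^3)
key observation: all 2 diagrams share one V(q), hence one class


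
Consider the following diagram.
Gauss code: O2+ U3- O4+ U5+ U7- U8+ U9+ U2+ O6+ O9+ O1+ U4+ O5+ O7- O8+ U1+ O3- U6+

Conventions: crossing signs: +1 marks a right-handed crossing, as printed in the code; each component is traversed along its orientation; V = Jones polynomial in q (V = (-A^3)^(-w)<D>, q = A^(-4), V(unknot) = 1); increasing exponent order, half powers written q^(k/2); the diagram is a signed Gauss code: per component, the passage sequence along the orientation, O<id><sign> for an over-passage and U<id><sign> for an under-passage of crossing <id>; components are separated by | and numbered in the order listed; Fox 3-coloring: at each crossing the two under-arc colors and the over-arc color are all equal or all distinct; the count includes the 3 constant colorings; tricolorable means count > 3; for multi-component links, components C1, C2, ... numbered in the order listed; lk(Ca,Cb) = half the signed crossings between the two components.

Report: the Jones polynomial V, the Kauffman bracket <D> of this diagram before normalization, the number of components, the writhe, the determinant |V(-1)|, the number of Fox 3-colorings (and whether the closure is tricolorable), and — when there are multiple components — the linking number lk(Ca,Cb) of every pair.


Jones polynomial: V(q) = q - q^2 + 2q^3 - q^4 + q^5 - q^6
<D> = A^-9 - A^-5 + A^-1 - 2A^3 + A^7 - A^11; writhe +5
components 1, writhe +5 (9 crossings)
3-colorings: 3 of 3^9, det 7 — not tricolorable
note: |V(-1)| = 7: so not tricolorable, since 3 does not divide 7


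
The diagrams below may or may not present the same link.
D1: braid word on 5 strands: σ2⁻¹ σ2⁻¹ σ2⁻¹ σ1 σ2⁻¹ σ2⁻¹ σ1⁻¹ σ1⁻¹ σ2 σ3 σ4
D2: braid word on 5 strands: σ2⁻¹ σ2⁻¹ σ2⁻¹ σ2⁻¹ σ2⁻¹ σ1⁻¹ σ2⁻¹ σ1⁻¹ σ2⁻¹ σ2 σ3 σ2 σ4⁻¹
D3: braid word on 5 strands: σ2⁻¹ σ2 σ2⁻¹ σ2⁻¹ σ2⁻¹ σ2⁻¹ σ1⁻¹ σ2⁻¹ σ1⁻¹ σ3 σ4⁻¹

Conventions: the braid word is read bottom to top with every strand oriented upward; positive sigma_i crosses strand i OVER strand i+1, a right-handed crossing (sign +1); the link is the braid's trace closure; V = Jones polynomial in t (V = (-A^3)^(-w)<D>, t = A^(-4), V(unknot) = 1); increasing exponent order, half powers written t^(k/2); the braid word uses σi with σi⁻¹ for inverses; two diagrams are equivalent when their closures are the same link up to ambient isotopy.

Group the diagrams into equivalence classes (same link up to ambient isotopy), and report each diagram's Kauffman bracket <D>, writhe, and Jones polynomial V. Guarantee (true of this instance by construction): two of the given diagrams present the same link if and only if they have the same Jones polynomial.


grouping into links: {D1} | {D2, D3}
V(D1) = -t^(-15/2) + 2t^(-13/2) - 2t^(-11/2) + 2t^(-9/2) - 3t^(-7/2) + t^(-5/2) - t^(-3/2)  (w -3, c 11, <D> = A^-3 - A + 3A^5 - 2A^9 + 2A^13 - 2A^17 + A^21)
V(D2) = -t^(-17/2) + t^(-15/2) - t^(-13/2) + t^(-11/2) - t^(-9/2) - t^(-5/2)  [13 crossings, <D> = A^-11 + A^-3 - A + A^5 - A^9 + A^13, w = -7]
V(D3) = -t^(-17/2) + t^(-15/2) - t^(-13/2) + t^(-11/2) - t^(-9/2) - t^(-5/2)  [11 crossings, <D> = A^-11 + A^-3 - A + A^5 - A^9 + A^13, w = -7]
why: comparing 3 Jones polynomials yields 2 groups


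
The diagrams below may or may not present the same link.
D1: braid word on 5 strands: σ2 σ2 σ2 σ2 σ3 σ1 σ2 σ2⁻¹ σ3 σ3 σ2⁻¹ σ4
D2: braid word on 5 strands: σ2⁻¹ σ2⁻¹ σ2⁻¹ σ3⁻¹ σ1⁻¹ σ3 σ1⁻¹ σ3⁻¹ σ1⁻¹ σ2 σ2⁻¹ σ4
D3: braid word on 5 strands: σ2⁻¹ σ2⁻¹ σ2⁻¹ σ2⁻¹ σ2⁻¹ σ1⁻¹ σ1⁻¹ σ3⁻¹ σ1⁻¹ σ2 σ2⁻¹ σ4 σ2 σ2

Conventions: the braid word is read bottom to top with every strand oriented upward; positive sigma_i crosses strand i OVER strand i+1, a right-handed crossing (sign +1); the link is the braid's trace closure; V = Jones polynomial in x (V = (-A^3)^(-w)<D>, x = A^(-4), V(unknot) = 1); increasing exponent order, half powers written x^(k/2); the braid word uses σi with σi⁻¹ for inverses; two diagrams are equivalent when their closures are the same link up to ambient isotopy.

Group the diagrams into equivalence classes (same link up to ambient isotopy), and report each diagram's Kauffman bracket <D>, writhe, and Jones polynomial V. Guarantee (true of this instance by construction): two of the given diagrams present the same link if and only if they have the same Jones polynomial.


equivalence classes: {D1} | {D2, D3}
D1 (bracket A^-8 - 2A^-4 + 1 - 2A^4 + 2A^8 + A^16; 12 crossings at w = +8): V = x^2 + 2x^4 - 2x^5 + x^6 - 2x^7 + x^8
D2 (bracket A^-10 + 2A^-2 - 2A^2 + A^6 - 2A^10 + A^14; 12 crossings at w = -6): V = x^-8 - 2x^-7 + x^-6 - 2x^-5 + 2x^-4 + x^-2
D3 (bracket A^-10 + 2A^-2 - 2A^2 + A^6 - 2A^10 + A^14; 14 crossings at w = -6): V = x^-8 - 2x^-7 + x^-6 - 2x^-5 + 2x^-4 + x^-2
key observation: V(x) takes 2 values over 3 diagrams, fixing the grouping


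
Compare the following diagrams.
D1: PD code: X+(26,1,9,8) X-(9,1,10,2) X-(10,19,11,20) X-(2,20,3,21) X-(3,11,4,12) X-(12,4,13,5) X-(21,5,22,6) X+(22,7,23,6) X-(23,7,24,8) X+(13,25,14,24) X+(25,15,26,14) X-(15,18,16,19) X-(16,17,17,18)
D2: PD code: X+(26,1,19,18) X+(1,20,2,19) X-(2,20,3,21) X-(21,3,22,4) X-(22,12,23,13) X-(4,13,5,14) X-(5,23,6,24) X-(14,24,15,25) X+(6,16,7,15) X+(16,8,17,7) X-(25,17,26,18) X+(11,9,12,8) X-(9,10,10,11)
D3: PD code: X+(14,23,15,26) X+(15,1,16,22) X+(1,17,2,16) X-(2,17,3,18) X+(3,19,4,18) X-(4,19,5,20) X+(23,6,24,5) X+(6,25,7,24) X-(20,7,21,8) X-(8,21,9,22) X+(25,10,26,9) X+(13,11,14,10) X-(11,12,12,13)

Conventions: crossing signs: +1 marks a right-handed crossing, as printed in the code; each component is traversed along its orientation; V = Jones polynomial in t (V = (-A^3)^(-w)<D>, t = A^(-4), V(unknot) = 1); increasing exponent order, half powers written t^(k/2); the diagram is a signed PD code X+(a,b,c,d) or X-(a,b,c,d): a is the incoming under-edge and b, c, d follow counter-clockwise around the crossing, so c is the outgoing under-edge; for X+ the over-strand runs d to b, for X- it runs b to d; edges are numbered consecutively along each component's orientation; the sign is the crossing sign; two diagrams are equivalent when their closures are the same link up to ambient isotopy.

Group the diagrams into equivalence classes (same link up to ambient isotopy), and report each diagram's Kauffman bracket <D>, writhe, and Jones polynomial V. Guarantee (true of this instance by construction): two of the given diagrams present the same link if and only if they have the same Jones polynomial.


classes: {D1, D2} | {D3}
V(D1) = -t^(-9/2) - t^(-5/2) + t^(-3/2) - t^(-1/2)  [13 crossings, <D> = A^-13 - A^-9 + A^-5 + A^3, w = -5]
V(D2) = -t^(-9/2) - t^(-5/2) + t^(-3/2) - t^(-1/2)  [13 crossings, <D> = A^-7 - A^-3 + A + A^9, w = -3]
D3 (bracket A^-9 + A^-1 - A^3 + A^7; 13 crossings at w = +3): V = -t^(1/2) + t^(3/2) - t^(5/2) - t^(9/2)
note: comparing 3 Jones polynomials yields 2 groups


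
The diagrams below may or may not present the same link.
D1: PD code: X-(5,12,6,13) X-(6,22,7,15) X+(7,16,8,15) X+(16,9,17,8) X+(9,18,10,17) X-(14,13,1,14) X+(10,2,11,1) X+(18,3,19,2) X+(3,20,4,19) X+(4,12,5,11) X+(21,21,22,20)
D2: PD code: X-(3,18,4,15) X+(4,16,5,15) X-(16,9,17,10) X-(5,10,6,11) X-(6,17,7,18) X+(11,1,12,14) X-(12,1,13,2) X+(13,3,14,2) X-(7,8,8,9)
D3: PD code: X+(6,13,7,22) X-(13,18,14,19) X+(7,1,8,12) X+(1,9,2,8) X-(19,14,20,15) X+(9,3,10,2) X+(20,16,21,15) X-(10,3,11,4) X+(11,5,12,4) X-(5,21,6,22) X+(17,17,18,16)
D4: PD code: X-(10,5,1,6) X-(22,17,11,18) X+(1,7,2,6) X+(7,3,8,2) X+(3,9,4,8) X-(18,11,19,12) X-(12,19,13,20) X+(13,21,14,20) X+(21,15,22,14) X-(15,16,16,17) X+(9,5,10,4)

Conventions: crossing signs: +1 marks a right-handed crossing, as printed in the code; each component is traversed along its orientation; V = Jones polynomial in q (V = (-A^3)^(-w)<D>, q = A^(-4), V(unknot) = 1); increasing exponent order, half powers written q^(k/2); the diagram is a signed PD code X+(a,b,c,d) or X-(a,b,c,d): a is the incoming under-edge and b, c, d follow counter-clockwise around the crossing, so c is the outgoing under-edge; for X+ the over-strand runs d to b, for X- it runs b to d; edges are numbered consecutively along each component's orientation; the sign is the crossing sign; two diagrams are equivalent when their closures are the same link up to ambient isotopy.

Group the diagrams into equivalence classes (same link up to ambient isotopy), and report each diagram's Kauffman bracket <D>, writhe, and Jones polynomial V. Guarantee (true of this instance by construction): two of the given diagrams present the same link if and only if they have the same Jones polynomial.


equivalence classes: {D1} | {D2} | {D3, D4}
D1 (bracket A^-7 - A^-3 + A + A^9; 11 crossings at w = +5): V = -q^(3/2) - q^(7/2) + q^(9/2) - q^(11/2)
D2 (bracket A^-7 + A; 9 crossings at w = -3): V = -q^(-5/2) - q^(-1/2)
V(D3) = -q^(1/2) - q^(3/2) - q^(5/2) + q^(9/2)  (w +3, c 11, <D> = -A^-9 + A^-1 + A^3 + A^7)
D4 (bracket -A^-15 + A^-7 + A^-3 + A; 11 crossings at w = +1): V = -q^(1/2) - q^(3/2) - q^(5/2) + q^(9/2)
observation: 3 classes among 4 diagrams; unequal V(q) rules out equality


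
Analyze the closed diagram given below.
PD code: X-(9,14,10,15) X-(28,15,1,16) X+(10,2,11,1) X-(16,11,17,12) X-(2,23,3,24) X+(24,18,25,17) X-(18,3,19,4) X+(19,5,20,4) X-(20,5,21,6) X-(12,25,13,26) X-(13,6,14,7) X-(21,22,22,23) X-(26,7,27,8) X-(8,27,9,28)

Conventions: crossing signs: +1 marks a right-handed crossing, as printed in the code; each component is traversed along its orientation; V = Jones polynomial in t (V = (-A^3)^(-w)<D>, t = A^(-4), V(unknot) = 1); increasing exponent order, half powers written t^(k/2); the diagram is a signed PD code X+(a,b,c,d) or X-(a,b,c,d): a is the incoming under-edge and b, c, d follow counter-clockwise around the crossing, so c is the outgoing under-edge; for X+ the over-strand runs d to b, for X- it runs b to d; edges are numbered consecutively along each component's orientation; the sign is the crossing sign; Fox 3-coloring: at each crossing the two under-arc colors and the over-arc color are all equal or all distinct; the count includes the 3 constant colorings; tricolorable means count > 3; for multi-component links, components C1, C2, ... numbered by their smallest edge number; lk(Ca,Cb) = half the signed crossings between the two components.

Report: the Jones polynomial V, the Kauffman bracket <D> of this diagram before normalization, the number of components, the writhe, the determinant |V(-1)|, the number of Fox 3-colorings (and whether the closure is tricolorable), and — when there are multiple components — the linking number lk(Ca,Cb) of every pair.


V = -t^-9 + 2t^-8 - 3t^-7 + 3t^-6 - 3t^-5 + 3t^-4 - t^-3 + t^-2
<D> = A^-16 - A^-12 + 3A^-8 - 3A^-4 + 3 - 3A^4 + 2A^8 - A^12 (w = -8)
1 component over 14 crossings, w = -8
3 Fox colorings among 3^14, |V(-1)| = 17: not tricolorable
why: |V(-1)| = 17: so not tricolorable, since 3 does not divide 17


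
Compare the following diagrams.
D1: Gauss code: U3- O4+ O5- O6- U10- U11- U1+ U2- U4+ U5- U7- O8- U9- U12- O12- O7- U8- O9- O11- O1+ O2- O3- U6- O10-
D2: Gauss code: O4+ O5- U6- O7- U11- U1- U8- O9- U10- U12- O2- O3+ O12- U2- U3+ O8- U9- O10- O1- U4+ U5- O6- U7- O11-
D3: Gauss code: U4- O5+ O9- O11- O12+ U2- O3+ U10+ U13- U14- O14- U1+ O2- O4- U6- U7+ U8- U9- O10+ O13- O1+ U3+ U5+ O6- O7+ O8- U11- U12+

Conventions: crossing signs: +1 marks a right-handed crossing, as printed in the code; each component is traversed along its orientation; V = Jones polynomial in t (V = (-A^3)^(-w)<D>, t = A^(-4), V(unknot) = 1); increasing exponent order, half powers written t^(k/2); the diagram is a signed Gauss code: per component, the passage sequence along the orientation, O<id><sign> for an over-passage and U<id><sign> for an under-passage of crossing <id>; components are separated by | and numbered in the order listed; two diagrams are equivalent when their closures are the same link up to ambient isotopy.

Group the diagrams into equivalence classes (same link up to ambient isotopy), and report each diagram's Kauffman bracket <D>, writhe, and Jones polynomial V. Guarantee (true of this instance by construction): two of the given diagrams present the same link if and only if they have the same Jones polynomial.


equivalence classes: {D1, D2} | {D3}
D1 (bracket A^-16 + 2A^-8 - 2A^-4 + 1 - 2A^4 + A^8; 12 crossings at w = -8): V = t^-8 - 2t^-7 + t^-6 - 2t^-5 + 2t^-4 + t^-2
V(D2) = t^-8 - 2t^-7 + t^-6 - 2t^-5 + 2t^-4 + t^-2  [12 crossings, <D> = A^-16 + 2A^-8 - 2A^-4 + 1 - 2A^4 + A^8, w = -8]
D3 (bracket A^-14 - A^-10 + 2A^-6 - 2A^-2 + A^2 - A^6 + A^10; 14 crossings at w = -2): V = t^-4 - t^-3 + t^-2 - 2t^-1 + 2 - t + t^2
key observation: 2 values of V(t) split the 3 diagrams


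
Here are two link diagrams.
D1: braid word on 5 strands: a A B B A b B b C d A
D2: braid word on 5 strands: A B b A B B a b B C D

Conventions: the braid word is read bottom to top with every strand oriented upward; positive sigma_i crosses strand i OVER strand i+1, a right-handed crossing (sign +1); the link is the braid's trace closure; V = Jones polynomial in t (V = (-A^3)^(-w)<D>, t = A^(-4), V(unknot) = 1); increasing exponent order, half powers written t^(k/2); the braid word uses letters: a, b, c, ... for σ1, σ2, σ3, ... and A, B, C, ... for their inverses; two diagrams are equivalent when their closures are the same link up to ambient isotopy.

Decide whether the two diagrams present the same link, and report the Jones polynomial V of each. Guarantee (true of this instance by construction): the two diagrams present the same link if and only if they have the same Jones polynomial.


equivalent: no
V(D1) = -t^(-9/2) - t^(-5/2) + t^(-3/2) - t^(-1/2)  (w -3, c 11, <D> = A^-7 - A^-3 + A + A^9)
V(D2) = -t^(-5/2) - t^(-1/2)  [11 crossings, <D> = A^-13 + A^-5, w = -5]
key observation: 2 values of V(t) split the 2 diagrams


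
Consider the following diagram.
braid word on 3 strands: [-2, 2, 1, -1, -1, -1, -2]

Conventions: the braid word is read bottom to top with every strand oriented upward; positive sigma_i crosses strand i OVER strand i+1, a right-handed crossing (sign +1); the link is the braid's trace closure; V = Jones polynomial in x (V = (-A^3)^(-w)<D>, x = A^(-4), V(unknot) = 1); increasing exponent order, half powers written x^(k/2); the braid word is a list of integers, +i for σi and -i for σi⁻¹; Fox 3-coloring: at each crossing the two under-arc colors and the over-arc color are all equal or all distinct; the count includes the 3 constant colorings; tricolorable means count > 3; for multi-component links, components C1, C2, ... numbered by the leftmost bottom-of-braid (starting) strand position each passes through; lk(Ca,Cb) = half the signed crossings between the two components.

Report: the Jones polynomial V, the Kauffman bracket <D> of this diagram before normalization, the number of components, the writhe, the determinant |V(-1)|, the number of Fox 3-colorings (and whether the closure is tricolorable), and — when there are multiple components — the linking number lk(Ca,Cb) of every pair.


V = -x^(-5/2) - x^(-1/2)
<D> = A^-7 + A (w = -3)
2 components over 7 crossings, w = -3
lk(C1,C2): -1
3 Fox colorings among 3^7, |V(-1)| = 2: not tricolorable
why: the 1 component pair carries total linking -1
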